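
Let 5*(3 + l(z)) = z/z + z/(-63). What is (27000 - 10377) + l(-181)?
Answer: 5235544/315 ≈ 16621.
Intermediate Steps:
l(z) = -14/5 - z/315 (l(z) = -3 + (z/z + z/(-63))/5 = -3 + (1 + z*(-1/63))/5 = -3 + (1 - z/63)/5 = -3 + (1/5 - z/315) = -14/5 - z/315)
(27000 - 10377) + l(-181) = (27000 - 10377) + (-14/5 - 1/315*(-181)) = 16623 + (-14/5 + 181/315) = 16623 - 701/315 = 5235544/315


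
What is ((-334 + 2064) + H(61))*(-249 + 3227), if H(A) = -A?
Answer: 4970282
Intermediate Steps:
((-334 + 2064) + H(61))*(-249 + 3227) = ((-334 + 2064) - 1*61)*(-249 + 3227) = (1730 - 61)*2978 = 1669*2978 = 4970282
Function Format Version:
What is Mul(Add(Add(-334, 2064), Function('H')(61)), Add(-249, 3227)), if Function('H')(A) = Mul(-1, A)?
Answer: 4970282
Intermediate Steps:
Mul(Add(Add(-334, 2064), Function('H')(61)), Add(-249, 3227)) = Mul(Add(Add(-334, 2064), Mul(-1, 61)), Add(-249, 3227)) = Mul(Add(1730, -61), 2978) = Mul(1669, 2978) = 4970282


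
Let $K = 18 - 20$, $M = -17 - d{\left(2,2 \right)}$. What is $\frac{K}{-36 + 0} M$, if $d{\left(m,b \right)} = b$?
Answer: $- \frac{19}{18} \approx -1.0556$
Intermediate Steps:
$M = -19$ ($M = -17 - 2 = -19$)
$K = -2$
$\frac{K}{-36 + 0} M = - \frac{2}{-36 + 0} \left(-19\right) = - \frac{2}{-36} \left(-19\right) = \left(-2\right) \left(- \frac{1}{36}\right) \left(-19\right) = \frac{1}{18} \left(-19\right) = - \frac{19}{18}$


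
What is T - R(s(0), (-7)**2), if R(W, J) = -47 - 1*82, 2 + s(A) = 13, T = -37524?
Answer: -37395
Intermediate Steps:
s(A) = 11 (s(A) = -2 + 13 = 11)
R(W, J) = -129 (R(W, J) = -47 - 82 = -129)
T - R(s(0), (-7)**2) = -37524 - 1*(-129) = -37524 + 129 = -37395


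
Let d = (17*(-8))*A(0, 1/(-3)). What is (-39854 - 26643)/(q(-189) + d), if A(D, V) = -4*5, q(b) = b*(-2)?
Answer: -66497/3098 ≈ -21.464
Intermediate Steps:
q(b) = -2*b
A(D, V) = -20
d = 2720 (d = (17*(-8))*(-20) = -136*(-20) = 2720)
(-39854 - 26643)/(q(-189) + d) = (-39854 - 26643)/(-2*(-189) + 2720) = -66497/(378 + 2720) = -66497/3098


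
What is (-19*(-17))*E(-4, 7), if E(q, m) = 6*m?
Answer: 13566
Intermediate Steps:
(-19*(-17))*E(-4, 7) = (-19*(-17))*(6*7) = 323*42 = 13566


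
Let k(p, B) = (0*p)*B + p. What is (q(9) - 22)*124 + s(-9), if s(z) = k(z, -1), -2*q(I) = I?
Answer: -3295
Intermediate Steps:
q(I) = -I/2
k(p, B) = p (k(p, B) = 0*B + p = 0 + p = p)
s(z) = z
(q(9) - 22)*124 + s(-9) = (-½*9 - 22)*124 - 9 = (-9/2 - 22)*124 - 9 = -53/2*124 - 9 = -3286 - 9 = -3295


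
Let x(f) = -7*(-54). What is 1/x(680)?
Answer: 1/378 ≈ 0.0026455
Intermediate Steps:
x(f) = 378
1/x(680) = 1/378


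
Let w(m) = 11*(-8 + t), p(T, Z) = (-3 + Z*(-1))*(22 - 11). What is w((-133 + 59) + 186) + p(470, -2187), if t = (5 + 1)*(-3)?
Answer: 23738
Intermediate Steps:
p(T, Z) = -33 - 11*Z (p(T, Z) = (-3 - Z)*11 = -33 - 11*Z)
t = -18 (t = 6*(-3) = -18)
w(m) = -286 (w(m) = 11*(-8 - 18) = 11*(-26) = -286)
w((-133 + 59) + 186) + p(470, -2187) = -286 + (-33 - 11*(-2187)) = -286 + (-33 + 24057) = -286 + 24024 = 23738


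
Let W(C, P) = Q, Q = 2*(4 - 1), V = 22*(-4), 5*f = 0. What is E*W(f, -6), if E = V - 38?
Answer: -756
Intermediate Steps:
f = 0 (f = (1/5)*0 = 0)
V = -88
Q = 6 (Q = 2*3 = 6)
W(C, P) = 6
E = -126 (E = -88 - 38 = -126)
E*W(f, -6) = -126*6 = -756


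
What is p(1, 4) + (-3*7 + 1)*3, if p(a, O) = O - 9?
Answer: -65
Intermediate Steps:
p(a, O) = -9 + O
p(1, 4) + (-3*7 + 1)*3 = (-9 + 4) + (-3*7 + 1)*3 = -5 + (-21 + 1)*3 = -5 - 20*3 = -5 - 60 = -65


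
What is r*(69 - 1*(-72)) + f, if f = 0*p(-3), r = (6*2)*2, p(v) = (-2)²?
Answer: 3384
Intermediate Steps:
p(v) = 4
r = 24 (r = 12*2 = 24)
f = 0 (f = 0*4 = 0)
r*(69 - 1*(-72)) + f = 24*(69 - 1*(-72)) + 0 = 24*(69 + 72) + 0 = 24*141 + 0 = 3384 + 0 = 3384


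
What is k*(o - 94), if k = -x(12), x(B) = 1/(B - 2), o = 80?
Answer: 7/5 ≈ 1.4000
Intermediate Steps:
x(B) = 1/(-2 + B)
k = -1/10 (k = -1/(-2 + 12) = -1/10 ≈ -0.10000)
k*(o - 94) = -(80 - 94)/10 = -1/10*(-14) = 7/5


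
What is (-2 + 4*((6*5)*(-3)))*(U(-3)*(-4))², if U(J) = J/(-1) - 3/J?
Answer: -92672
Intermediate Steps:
U(J) = -J - 3/J (U(J) = J*(-1) - 3/J = -J - 3/J)
(-2 + 4*((6*5)*(-3)))*(U(-3)*(-4))² = (-2 + 4*((6*5)*(-3)))*((-1*(-3) - 3/(-3))*(-4))² = (-2 + 4*(30*(-3)))*((3 - 3*(-⅓))*(-4))² = (-2 + 4*(-90))*((3 + 1)*(-4))² = (-2 - 360)*(4*(-4))² = -362*(-16)² = -362*256 = -92672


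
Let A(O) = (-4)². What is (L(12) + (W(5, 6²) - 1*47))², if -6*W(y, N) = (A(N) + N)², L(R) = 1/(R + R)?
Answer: 15848361/64 ≈ 2.4763e+5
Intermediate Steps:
A(O) = 16
L(R) = 1/(2*R)
W(y, N) = -(16 + N)²/6
(L(12) + (W(5, 6²) - 1*47))² = ((½)/12 + (-(16 + 6²)²/6 - 1*47))² = ((½)*(1/12) + (-(16 + 36)²/6 - 47))² = (1/24 + (-⅙*52² - 47))² = (1/24 + (-⅙*2704 - 47))² = (1/24 + (-1352/3 - 47))² = (1/24 - 1493/3)² = (-3981/8)² = 15848361/64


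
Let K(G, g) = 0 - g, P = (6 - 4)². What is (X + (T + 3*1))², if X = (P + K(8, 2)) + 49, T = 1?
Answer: 3025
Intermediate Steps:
P = 4 (P = 2² = 4)
K(G, g) = -g
X = 51 (X = (4 - 1*2) + 49 = (4 - 2) + 49 = 2 + 49 = 51)
(X + (T + 3*1))² = (51 + (1 + 3*1))² = (51 + (1 + 3))² = (51 + 4)² = 55² = 3025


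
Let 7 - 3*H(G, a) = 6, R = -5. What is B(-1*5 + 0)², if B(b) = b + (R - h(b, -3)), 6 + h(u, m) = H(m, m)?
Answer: 169/9 ≈ 18.778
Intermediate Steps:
H(G, a) = ⅓ (H(G, a) = 7/3 - ⅓*6 = 7/3 - 2 = ⅓)
h(u, m) = -17/3 (h(u, m) = -6 + ⅓ = -17/3)
B(b) = ⅔ + b (B(b) = b + (-5 - 1*(-17/3)) = b + (-5 + 17/3) = b + ⅔ = ⅔ + b)
B(-1*5 + 0)² = (⅔ + (-1*5 + 0))² = (⅔ + (-5 + 0))² = (⅔ - 5)² = (-13/3)² = 169/9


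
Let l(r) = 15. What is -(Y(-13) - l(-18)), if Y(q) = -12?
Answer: 27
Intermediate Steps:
-(Y(-13) - l(-18)) = -(-12 - 1*15) = -(-12 - 15) = -1*(-27) = 27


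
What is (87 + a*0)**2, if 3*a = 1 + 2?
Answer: 7569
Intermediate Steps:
a = 1 (a = (1 + 2)/3 = (1/3)*3 = 1)
(87 + a*0)**2 = (87 + 1*0)**2 = (87 + 0)**2 = 87**2 = 7569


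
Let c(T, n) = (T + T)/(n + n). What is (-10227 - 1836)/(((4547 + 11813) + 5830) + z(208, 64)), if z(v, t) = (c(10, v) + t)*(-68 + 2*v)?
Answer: -313638/1156447 ≈ -0.27121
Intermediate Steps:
c(T, n) = T/n (c(T, n) = (2*T)/((2*n)) = (2*T)*(1/(2*n)) = T/n)
z(v, t) = (-68 + 2*v)*(t + 10/v) (z(v, t) = (10/v + t)*(-68 + 2*v) = (t + 10/v)*(-68 + 2*v) = (-68 + 2*v)*(t + 10/v))
(-10227 - 1836)/(((4547 + 11813) + 5830) + z(208, 64)) = (-10227 - 1836)/(((4547 + 11813) + 5830) + (20 - 680/208 - 68*64 + 2*64*208)) = -12063/((16360 + 5830) + (20 - 680*1/208 - 4352 + 26624)) = -12063/(22190 + (20 - 85/26 - 4352 + 26624)) = -12063/(22190 + 579507/26) = -12063/1156447/26 = -12063*26/1156447 = -313638/1156447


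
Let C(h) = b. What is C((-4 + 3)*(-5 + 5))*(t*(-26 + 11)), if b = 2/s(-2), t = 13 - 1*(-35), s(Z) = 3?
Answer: -480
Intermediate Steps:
t = 48 (t = 13 + 35 = 48)
b = ⅔ (b = 2/3 = 2*(⅓) = ⅔ ≈ 0.66667)
C(h) = ⅔
C((-4 + 3)*(-5 + 5))*(t*(-26 + 11)) = 2*(48*(-26 + 11))/3 = 2*(48*(-15))/3 = (⅔)*(-720) = -480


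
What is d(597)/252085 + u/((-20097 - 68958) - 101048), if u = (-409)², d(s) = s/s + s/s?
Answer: -42168650679/47922114755 ≈ -0.87994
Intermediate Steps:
d(s) = 2 (d(s) = 1 + 1 = 2)
u = 167281
d(597)/252085 + u/((-20097 - 68958) - 101048) = 2/252085 + 167281/((-20097 - 68958) - 101048) = 2*(1/252085) + 167281/(-89055 - 101048) = 2/252085 + 167281/(-190103) = 2/252085 + 167281*(-1/190103) = 2/252085 - 167281/190103 = -42168650679/47922114755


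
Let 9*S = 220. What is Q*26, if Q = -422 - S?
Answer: -104468/9 ≈ -11608.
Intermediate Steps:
S = 220/9 (S = (⅑)*220 = 220/9 ≈ 24.444)
Q = -4018/9 (Q = -422 - 1*220/9 = -422 - 220/9 = -4018/9 ≈ -446.44)
Q*26 = -4018/9*26 = -104468/9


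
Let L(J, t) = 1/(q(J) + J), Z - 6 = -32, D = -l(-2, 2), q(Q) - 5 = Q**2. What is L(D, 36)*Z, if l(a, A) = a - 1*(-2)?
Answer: -26/5 ≈ -5.2000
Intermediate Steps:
l(a, A) = 2 + a (l(a, A) = a + 2 = 2 + a)
q(Q) = 5 + Q**2
D = 0 (D = -(2 - 2) = -1*0 = 0)
Z = -26 (Z = 6 - 32 = -26)
L(J, t) = 1/(5 + J + J**2) (L(J, t) = 1/((5 + J**2) + J) = 1/(5 + J + J**2))
L(D, 36)*Z = -26/(5 + 0 + 0**2) = -26/(5 + 0 + 0) = -26/5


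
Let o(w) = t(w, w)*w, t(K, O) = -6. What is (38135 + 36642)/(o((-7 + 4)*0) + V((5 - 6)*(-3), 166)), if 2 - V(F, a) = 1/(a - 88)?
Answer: 5832606/155 ≈ 37630.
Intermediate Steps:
o(w) = -6*w
V(F, a) = 2 - 1/(-88 + a) (V(F, a) = 2 - 1/(a - 88) = 2 - 1/(-88 + a))
(38135 + 36642)/(o((-7 + 4)*0) + V((5 - 6)*(-3), 166)) = (38135 + 36642)/(-6*(-7 + 4)*0 + (-177 + 2*166)/(-88 + 166)) = 74777/(-(-18)*0 + (-177 + 332)/78) = 74777/(-6*0 + (1/78)*155) = 74777/(0 + 155/78) = 74777/(155/78) = 74777*(78/155) = 5832606/155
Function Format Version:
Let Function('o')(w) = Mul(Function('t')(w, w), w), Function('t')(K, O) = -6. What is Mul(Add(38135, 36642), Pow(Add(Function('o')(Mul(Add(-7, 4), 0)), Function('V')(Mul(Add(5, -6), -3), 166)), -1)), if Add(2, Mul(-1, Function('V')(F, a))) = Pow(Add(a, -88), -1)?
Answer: Rational(5832606, 155) ≈ 37630.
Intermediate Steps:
Function('o')(w) = Mul(-6, w)
Function('V')(F, a) = Add(2, Mul(-1, Pow(Add(-88, a), -1))) (Function('V')(F, a) = Add(2, Mul(-1, Pow(Add(a, -88), -1))) = Add(2, Mul(-1, Pow(Add(-88, a), -1))))
Mul(Add(38135, 36642), Pow(Add(Function('o')(Mul(Add(-7, 4), 0)), Function('V')(Mul(Add(5, -6), -3), 166)), -1)) = Mul(Add(38135, 36642), Pow(Add(Mul(-6, Mul(Add(-7, 4), 0)), Mul(Pow(Add(-88, 166), -1), Add(-177, Mul(2, 166)))), -1)) = Mul(74777, Pow(Add(Mul(-6, Mul(-3, 0)), Mul(Pow(78, -1), Add(-177, 332))), -1)) = Mul(74777, Pow(Add(Mul(-6, 0), Mul(Rational(1, 78), 155)), -1)) = Mul(74777, Pow(Add(0, Rational(155, 78)), -1)) = Mul(74777, Pow(Rational(155, 78), -1)) = Mul(74777, Rational(78, 155)) = Rational(5832606, 155)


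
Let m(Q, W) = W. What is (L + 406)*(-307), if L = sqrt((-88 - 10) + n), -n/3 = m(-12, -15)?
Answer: -124642 - 307*I*sqrt(53) ≈ -1.2464e+5 - 2235.0*I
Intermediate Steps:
n = 45 (n = -3*(-15) = 45)
L = I*sqrt(53) (L = sqrt((-88 - 10) + 45) = sqrt(-98 + 45) = sqrt(-53) = I*sqrt(53) ≈ 7.2801*I)
(L + 406)*(-307) = (I*sqrt(53) + 406)*(-307) = (406 + I*sqrt(53))*(-307) = -124642 - 307*I*sqrt(53)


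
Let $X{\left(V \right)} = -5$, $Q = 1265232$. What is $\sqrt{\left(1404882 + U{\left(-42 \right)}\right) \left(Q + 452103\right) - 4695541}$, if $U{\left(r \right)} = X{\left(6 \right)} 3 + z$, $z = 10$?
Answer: $\sqrt{2412639747254} \approx 1.5533 \cdot 10^{6}$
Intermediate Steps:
$U{\left(r \right)} = -5$ ($U{\left(r \right)} = \left(-5\right) 3 + 10 = -15 + 10 = -5$)
$\sqrt{\left(1404882 + U{\left(-42 \right)}\right) \left(Q + 452103\right) - 4695541} = \sqrt{\left(1404882 - 5\right) \left(1265232 + 452103\right) - 4695541} = \sqrt{1404877 \cdot 1717335 - 4695541} = \sqrt{2412644442795 - 4695541} = \sqrt{2412639747254}$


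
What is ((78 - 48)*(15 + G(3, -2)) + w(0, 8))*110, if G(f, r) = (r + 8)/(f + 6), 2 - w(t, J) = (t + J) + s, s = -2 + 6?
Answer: 50600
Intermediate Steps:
s = 4
w(t, J) = -2 - J - t (w(t, J) = 2 - ((t + J) + 4) = 2 - ((J + t) + 4) = 2 - (4 + J + t) = 2 + (-4 - J - t) = -2 - J - t)
G(f, r) = (8 + r)/(6 + f)
((78 - 48)*(15 + G(3, -2)) + w(0, 8))*110 = ((78 - 48)*(15 + (8 - 2)/(6 + 3)) + (-2 - 1*8 - 1*0))*110 = (30*(15 + 6/9) + (-2 - 8 + 0))*110 = (30*(15 + (1/9)*6) - 10)*110 = (30*(15 + 2/3) - 10)*110 = (30*(47/3) - 10)*110 = (470 - 10)*110 = 460*110 = 50600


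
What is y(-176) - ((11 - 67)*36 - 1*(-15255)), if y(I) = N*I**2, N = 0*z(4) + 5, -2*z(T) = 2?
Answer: 141641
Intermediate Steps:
z(T) = -1 (z(T) = -1/2*2 = -1)
N = 5 (N = 0*(-1) + 5 = 0 + 5 = 5)
y(I) = 5*I**2
y(-176) - ((11 - 67)*36 - 1*(-15255)) = 5*(-176)**2 - ((11 - 67)*36 - 1*(-15255)) = 5*30976 - (-56*36 + 15255) = 154880 - (-2016 + 15255) = 154880 - 1*13239 = 154880 - 13239 = 141641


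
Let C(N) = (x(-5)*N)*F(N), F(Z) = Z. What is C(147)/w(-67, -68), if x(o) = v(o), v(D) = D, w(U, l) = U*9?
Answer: 12005/67 ≈ 179.18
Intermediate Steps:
w(U, l) = 9*U
x(o) = o
C(N) = -5*N**2 (C(N) = (-5*N)*N = -5*N**2)
C(147)/w(-67, -68) = (-5*147**2)/((9*(-67))) = -5*21609/(-603) = -108045*(-1/603) = 12005/67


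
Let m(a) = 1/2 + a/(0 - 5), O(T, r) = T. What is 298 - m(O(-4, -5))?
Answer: 2967/10 ≈ 296.70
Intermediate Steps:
m(a) = ½ - a/5 (m(a) = 1*(½) + a/(-5) = ½ + a*(-⅕) = ½ - a/5)
298 - m(O(-4, -5)) = 298 - (½ - ⅕*(-4)) = 298 - (½ + ⅘) = 298 - 1*13/10 = 298 - 13/10 = 2967/10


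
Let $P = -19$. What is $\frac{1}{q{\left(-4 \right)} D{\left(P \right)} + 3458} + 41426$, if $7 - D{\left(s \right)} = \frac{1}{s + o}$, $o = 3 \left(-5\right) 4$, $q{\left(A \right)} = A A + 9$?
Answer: $\frac{11890587711}{287032} \approx 41426.0$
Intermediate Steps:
$q{\left(A \right)} = 9 + A^{2}$ ($q{\left(A \right)} = A^{2} + 9 = 9 + A^{2}$)
$o = -60$ ($o = \left(-15\right) 4 = -60$)
$D{\left(s \right)} = 7 - \frac{1}{-60 + s}$ ($D{\left(s \right)} = 7 - \frac{1}{s - 60} = 7 - \frac{1}{-60 + s}$)
$\frac{1}{q{\left(-4 \right)} D{\left(P \right)} + 3458} + 41426 = \frac{1}{\left(9 + \left(-4\right)^{2}\right) \frac{-421 + 7 \left(-19\right)}{-60 - 19} + 3458} + 41426 = \frac{1}{\left(9 + 16\right) \frac{-421 - 133}{-79} + 3458} + 41426 = \frac{1}{25 \left(\left(- \frac{1}{79}\right) \left(-554\right)\right) + 3458} + 41426 = \frac{1}{25 \cdot \frac{554}{79} + 3458} + 41426 = \frac{1}{\frac{13850}{79} + 3458} + 41426 = \frac{1}{\frac{287032}{79}} + 41426 = \frac{79}{287032} + 41426 = \frac{11890587711}{287032}$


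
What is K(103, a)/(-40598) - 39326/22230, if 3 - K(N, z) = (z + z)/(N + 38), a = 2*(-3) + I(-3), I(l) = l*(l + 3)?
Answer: -37520699953/21208598190 ≈ -1.7691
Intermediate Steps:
I(l) = l*(3 + l)
a = -6 (a = 2*(-3) - 3*(3 - 3) = -6 - 3*0 = -6 + 0 = -6)
K(N, z) = 3 - 2*z/(38 + N) (K(N, z) = 3 - (z + z)/(N + 38) = 3 - 2*z/(38 + N))
K(103, a)/(-40598) - 39326/22230 = ((114 - 2*(-6) + 3*103)/(38 + 103))/(-40598) - 39326/22230 = ((114 + 12 + 309)/141)*(-1/40598) - 39326*1/22230 = ((1/141)*435)*(-1/40598) - 19663/11115 = (145/47)*(-1/40598) - 19663/11115 = -145/1908106 - 19663/11115 = -37520699953/21208598190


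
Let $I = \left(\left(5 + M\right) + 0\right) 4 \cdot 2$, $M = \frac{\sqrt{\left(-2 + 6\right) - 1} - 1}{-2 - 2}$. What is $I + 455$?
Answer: $497 - 2 \sqrt{3} \approx 493.54$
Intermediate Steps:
$M = \frac{1}{4} - \frac{\sqrt{3}}{4}$ ($M = \frac{\sqrt{4 - 1} - 1}{-4} = \left(\sqrt{3} - 1\right) \left(- \frac{1}{4}\right) = \left(-1 + \sqrt{3}\right) \left(- \frac{1}{4}\right) = \frac{1}{4} - \frac{\sqrt{3}}{4} \approx -0.18301$)
$I = 42 - 2 \sqrt{3}$ ($I = \left(\left(5 + \left(\frac{1}{4} - \frac{\sqrt{3}}{4}\right)\right) + 0\right) 4 \cdot 2 = \left(\left(\frac{21}{4} - \frac{\sqrt{3}}{4}\right) + 0\right) 4 \cdot 2 = \left(\frac{21}{4} - \frac{\sqrt{3}}{4}\right) 4 \cdot 2 = \left(21 - \sqrt{3}\right) 2 = 42 - 2 \sqrt{3} \approx 38.536$)
$I + 455 = \left(42 - 2 \sqrt{3}\right) + 455 = 497 - 2 \sqrt{3}$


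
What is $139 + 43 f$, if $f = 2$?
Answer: $225$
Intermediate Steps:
$139 + 43 f = 139 + 43 \cdot 2 = 139 + 86 = 225$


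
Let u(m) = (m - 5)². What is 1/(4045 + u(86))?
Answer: 1/10606 ≈ 9.4286e-5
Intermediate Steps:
u(m) = (-5 + m)²
1/(4045 + u(86)) = 1/(4045 + (-5 + 86)²) = 1/(4045 + 81²) = 1/(4045 + 6561) = 1/10606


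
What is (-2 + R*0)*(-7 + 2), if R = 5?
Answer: 10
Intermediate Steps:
(-2 + R*0)*(-7 + 2) = (-2 + 5*0)*(-7 + 2) = (-2 + 0)*(-5) = -2*(-5) = 10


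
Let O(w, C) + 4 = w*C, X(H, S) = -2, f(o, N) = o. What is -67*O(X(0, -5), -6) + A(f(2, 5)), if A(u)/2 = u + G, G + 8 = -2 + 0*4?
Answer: -552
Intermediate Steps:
G = -10 (G = -8 + (-2 + 0*4) = -8 + (-2 + 0) = -8 - 2 = -10)
A(u) = -20 + 2*u (A(u) = 2*(u - 10) = 2*(-10 + u) = -20 + 2*u)
O(w, C) = -4 + C*w (O(w, C) = -4 + w*C = -4 + C*w)
-67*O(X(0, -5), -6) + A(f(2, 5)) = -67*(-4 - 6*(-2)) + (-20 + 2*2) = -67*(-4 + 12) + (-20 + 4) = -67*8 - 16 = -536 - 16 = -552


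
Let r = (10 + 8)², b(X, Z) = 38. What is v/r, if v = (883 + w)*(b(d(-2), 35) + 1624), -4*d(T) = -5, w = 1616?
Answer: 230741/18 ≈ 12819.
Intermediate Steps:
d(T) = 5/4 (d(T) = -¼*(-5) = 5/4)
r = 324 (r = 18² = 324)
v = 4153338 (v = (883 + 1616)*(38 + 1624) = 2499*1662 = 4153338)
v/r = 4153338/324 = 4153338*(1/324) = 230741/18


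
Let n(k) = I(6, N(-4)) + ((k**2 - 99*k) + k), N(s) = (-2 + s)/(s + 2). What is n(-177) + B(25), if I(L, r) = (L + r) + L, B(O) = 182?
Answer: 48872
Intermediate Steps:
N(s) = (-2 + s)/(2 + s)
I(L, r) = r + 2*L
n(k) = 15 + k**2 - 98*k (n(k) = ((-2 - 4)/(2 - 4) + 2*6) + ((k**2 - 99*k) + k) = (-6/(-2) + 12) + (k**2 - 98*k) = (-1/2*(-6) + 12) + (k**2 - 98*k) = (3 + 12) + (k**2 - 98*k) = 15 + (k**2 - 98*k) = 15 + k**2 - 98*k)
n(-177) + B(25) = (15 + (-177)**2 - 98*(-177)) + 182 = (15 + 31329 + 17346) + 182 = 48690 + 182 = 48872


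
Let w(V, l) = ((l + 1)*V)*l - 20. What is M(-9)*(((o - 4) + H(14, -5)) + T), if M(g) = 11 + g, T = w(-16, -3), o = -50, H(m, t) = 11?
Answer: -318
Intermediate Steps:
w(V, l) = -20 + V*l*(1 + l) (w(V, l) = ((1 + l)*V)*l - 20 = (V*(1 + l))*l - 20 = V*l*(1 + l) - 20 = -20 + V*l*(1 + l))
T = -116 (T = -20 - 16*(-3) - 16*(-3)**2 = -20 + 48 - 16*9 = -20 + 48 - 144 = -116)
M(-9)*(((o - 4) + H(14, -5)) + T) = (11 - 9)*(((-50 - 4) + 11) - 116) = 2*((-54 + 11) - 116) = 2*(-43 - 116) = 2*(-159) = -318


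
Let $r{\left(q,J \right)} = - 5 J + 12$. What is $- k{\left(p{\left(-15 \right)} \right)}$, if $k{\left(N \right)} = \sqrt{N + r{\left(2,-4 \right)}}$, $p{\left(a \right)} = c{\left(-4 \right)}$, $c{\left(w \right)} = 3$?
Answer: $- \sqrt{35} \approx -5.9161$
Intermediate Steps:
$r{\left(q,J \right)} = 12 - 5 J$
$p{\left(a \right)} = 3$
$k{\left(N \right)} = \sqrt{32 + N}$ ($k{\left(N \right)} = \sqrt{N + \left(12 - -20\right)} = \sqrt{N + \left(12 + 20\right)} = \sqrt{N + 32} = \sqrt{32 + N}$)
$- k{\left(p{\left(-15 \right)} \right)} = - \sqrt{32 + 3} = - \sqrt{35}$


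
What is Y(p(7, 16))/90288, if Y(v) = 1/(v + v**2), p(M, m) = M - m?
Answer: 1/6500736 ≈ 1.5383e-7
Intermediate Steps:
Y(p(7, 16))/90288 = (1/((7 - 1*16)*(1 + (7 - 1*16))))/90288 = (1/((7 - 16)*(1 + (7 - 16))))*(1/90288) = (1/((-9)*(1 - 9)))*(1/90288) = -1/9/(-8)*(1/90288) = -1/9*(-1/8)*(1/90288) = (1/72)*(1/90288) = 1/6500736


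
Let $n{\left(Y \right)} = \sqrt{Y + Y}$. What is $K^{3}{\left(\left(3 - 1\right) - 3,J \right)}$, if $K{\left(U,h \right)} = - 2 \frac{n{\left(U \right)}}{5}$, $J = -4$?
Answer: $\frac{16 i \sqrt{2}}{125} \approx 0.18102 i$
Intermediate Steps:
$n{\left(Y \right)} = \sqrt{2} \sqrt{Y}$ ($n{\left(Y \right)} = \sqrt{2 Y} = \sqrt{2} \sqrt{Y}$)
$K{\left(U,h \right)} = - \frac{2 \sqrt{2} \sqrt{U}}{5}$ ($K{\left(U,h \right)} = - 2 \frac{\sqrt{2} \sqrt{U}}{5} = - \frac{2 \sqrt{2} \sqrt{U}}{5}$)
$K^{3}{\left(\left(3 - 1\right) - 3,J \right)} = \left(- \frac{2 \sqrt{2} \sqrt{\left(3 - 1\right) - 3}}{5}\right)^{3} = \left(- \frac{2 \sqrt{2} \sqrt{2 - 3}}{5}\right)^{3} = \left(- \frac{2 \sqrt{2} \sqrt{-1}}{5}\right)^{3} = \left(- \frac{2 \sqrt{2} i}{5}\right)^{3} = \left(- \frac{2 i \sqrt{2}}{5}\right)^{3} = \frac{16 i \sqrt{2}}{125}$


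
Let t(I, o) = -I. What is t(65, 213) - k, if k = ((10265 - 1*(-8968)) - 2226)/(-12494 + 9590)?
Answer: -57251/968 ≈ -59.144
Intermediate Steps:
k = -5669/968 (k = ((10265 + 8968) - 2226)/(-2904) = (19233 - 2226)*(-1/2904) = 17007*(-1/2904) = -5669/968 ≈ -5.8564)
t(65, 213) - k = -1*65 - 1*(-5669/968) = -65 + 5669/968 = -57251/968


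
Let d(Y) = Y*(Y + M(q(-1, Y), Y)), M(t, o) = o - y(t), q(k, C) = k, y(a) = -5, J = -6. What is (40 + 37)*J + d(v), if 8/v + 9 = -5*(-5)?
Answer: -459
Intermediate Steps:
M(t, o) = 5 + o (M(t, o) = o - 1*(-5) = o + 5 = 5 + o)
v = ½ (v = 8/(-9 - 5*(-5)) = 8/(-9 + 25) = 8/16 = 8*(1/16) = ½ ≈ 0.50000)
d(Y) = Y*(5 + 2*Y) (d(Y) = Y*(Y + (5 + Y)) = Y*(5 + 2*Y))
(40 + 37)*J + d(v) = (40 + 37)*(-6) + (5 + 2*(½))/2 = 77*(-6) + (5 + 1)/2 = -462 + (½)*6 = -462 + 3 = -459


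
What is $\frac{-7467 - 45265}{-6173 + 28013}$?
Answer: $- \frac{13183}{5460} \approx -2.4145$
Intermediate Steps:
$\frac{-7467 - 45265}{-6173 + 28013} = - \frac{52732}{21840} = \left(-52732\right) \frac{1}{21840} = - \frac{13183}{5460}$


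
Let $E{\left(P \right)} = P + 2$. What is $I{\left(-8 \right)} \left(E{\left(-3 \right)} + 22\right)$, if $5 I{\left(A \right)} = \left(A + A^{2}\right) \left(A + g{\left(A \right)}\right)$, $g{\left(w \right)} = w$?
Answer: $- \frac{18816}{5} \approx -3763.2$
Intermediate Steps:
$I{\left(A \right)} = \frac{2 A \left(A + A^{2}\right)}{5}$ ($I{\left(A \right)} = \frac{\left(A + A^{2}\right) \left(A + A\right)}{5} = \frac{\left(A + A^{2}\right) 2 A}{5} = \frac{2 A \left(A + A^{2}\right)}{5}$)
$E{\left(P \right)} = 2 + P$
$I{\left(-8 \right)} \left(E{\left(-3 \right)} + 22\right) = \frac{2 \left(-8\right)^{2} \left(1 - 8\right)}{5} \left(\left(2 - 3\right) + 22\right) = \frac{2}{5} \cdot 64 \left(-7\right) \left(-1 + 22\right) = \left(- \frac{896}{5}\right) 21 = - \frac{18816}{5}$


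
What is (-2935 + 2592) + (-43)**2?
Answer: 1506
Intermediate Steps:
(-2935 + 2592) + (-43)**2 = -343 + 1849 = 1506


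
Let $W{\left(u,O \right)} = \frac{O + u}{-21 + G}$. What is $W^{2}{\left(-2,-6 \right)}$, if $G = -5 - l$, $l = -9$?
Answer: $\frac{64}{289} \approx 0.22145$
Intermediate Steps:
$G = 4$ ($G = -5 - -9 = -5 + 9 = 4$)
$W{\left(u,O \right)} = - \frac{O}{17} - \frac{u}{17}$ ($W{\left(u,O \right)} = \frac{O + u}{-21 + 4} = \frac{O + u}{-17} = \left(O + u\right) \left(- \frac{1}{17}\right) = - \frac{O}{17} - \frac{u}{17}$)
$W^{2}{\left(-2,-6 \right)} = \left(\left(- \frac{1}{17}\right) \left(-6\right) - - \frac{2}{17}\right)^{2} = \left(\frac{6}{17} + \frac{2}{17}\right)^{2} = \left(\frac{8}{17}\right)^{2} = \frac{64}{289}$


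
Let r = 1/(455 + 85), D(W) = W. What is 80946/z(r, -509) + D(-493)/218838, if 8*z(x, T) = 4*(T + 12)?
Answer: -35428366517/108762486 ≈ -325.74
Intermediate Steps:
r = 1/540 ≈ 0.0018519
z(x, T) = 6 + T/2 (z(x, T) = (4*(T + 12))/8 = (4*(12 + T))/8 = (48 + 4*T)/8 = 6 + T/2)
80946/z(r, -509) + D(-493)/218838 = 80946/(6 + (1/2)*(-509)) - 493/218838 = 80946/(6 - 509/2) - 493*1/218838 = 80946/(-497/2) - 493/218838 = 80946*(-2/497) - 493/218838 = -161892/497 - 493/218838 = -35428366517/108762486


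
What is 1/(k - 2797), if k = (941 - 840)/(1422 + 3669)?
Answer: -5091/14239426 ≈ -0.00035753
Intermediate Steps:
k = 101/5091 ≈ 0.019839
1/(k - 2797) = 1/(101/5091 - 2797) = 1/(-14239426/5091) = -5091/14239426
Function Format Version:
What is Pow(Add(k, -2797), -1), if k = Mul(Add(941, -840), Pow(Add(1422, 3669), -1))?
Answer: Rational(-5091, 14239426) ≈ -0.00035753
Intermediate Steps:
k = Rational(101, 5091) (k = Mul(101, Pow(5091, -1)) = Mul(101, Rational(1, 5091)) = Rational(101, 5091) ≈ 0.019839)
Pow(Add(k, -2797), -1) = Pow(Add(Rational(101, 5091), -2797), -1) = Pow(Rational(-14239426, 5091), -1) = Rational(-5091, 14239426)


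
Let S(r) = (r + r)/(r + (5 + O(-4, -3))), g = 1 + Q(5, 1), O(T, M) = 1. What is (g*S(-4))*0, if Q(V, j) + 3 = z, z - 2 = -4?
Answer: 0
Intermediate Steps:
z = -2 (z = 2 - 4 = -2)
Q(V, j) = -5 (Q(V, j) = -3 - 2 = -5)
g = -4 (g = 1 - 5 = -4)
S(r) = 2*r/(6 + r) (S(r) = (r + r)/(r + (5 + 1)) = (2*r)/(r + 6) = (2*r)/(6 + r) = 2*r/(6 + r))
(g*S(-4))*0 = -8*(-4)/(6 - 4)*0 = -8*(-4)/2*0 = -4*(-4)*0 = 16*0 = 0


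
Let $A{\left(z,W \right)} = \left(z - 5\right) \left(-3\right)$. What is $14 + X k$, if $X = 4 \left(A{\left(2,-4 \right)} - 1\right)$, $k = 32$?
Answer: $1038$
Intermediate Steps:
$A{\left(z,W \right)} = 15 - 3 z$ ($A{\left(z,W \right)} = \left(-5 + z\right) \left(-3\right) = 15 - 3 z$)
$X = 32$ ($X = 4 \left(\left(15 - 6\right) - 1\right) = 4 \left(9 - 1\right) = 4 \cdot 8 = 32$)
$14 + X k = 14 + 32 \cdot 32 = 14 + 1024 = 1038$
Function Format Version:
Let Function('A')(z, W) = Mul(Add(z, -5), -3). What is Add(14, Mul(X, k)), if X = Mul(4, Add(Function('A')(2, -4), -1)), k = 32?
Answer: 1038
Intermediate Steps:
Function('A')(z, W) = Add(15, Mul(-3, z)) (Function('A')(z, W) = Mul(Add(-5, z), -3) = Add(15, Mul(-3, z)))
X = 32 (X = Mul(4, Add(Add(15, Mul(-3, 2)), -1)) = Mul(4, Add(Add(15, -6), -1)) = Mul(4, Add(9, -1)) = Mul(4, 8) = 32)
Add(14, Mul(X, k)) = Add(14, Mul(32, 32)) = Add(14, 1024) = 1038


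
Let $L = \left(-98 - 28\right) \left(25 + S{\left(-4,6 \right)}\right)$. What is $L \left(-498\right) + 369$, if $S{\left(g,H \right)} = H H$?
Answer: $3827997$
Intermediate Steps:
$S{\left(g,H \right)} = H^{2}$
$L = -7686$ ($L = \left(-98 - 28\right) \left(25 + 6^{2}\right) = - 126 \left(25 + 36\right) = \left(-126\right) 61 = -7686$)
$L \left(-498\right) + 369 = \left(-7686\right) \left(-498\right) + 369 = 3827628 + 369 = 3827997$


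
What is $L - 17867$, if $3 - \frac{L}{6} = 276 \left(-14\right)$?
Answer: $5335$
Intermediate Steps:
$L = 23202$ ($L = 18 - 6 \cdot 276 \left(-14\right) = 18 - -23184 = 18 + 23184 = 23202$)
$L - 17867 = 23202 - 17867 = 5335$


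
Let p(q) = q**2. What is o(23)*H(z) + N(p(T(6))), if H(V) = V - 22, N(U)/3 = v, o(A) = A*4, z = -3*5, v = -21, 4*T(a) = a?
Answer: -3467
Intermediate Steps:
T(a) = a/4
z = -15
o(A) = 4*A
N(U) = -63 (N(U) = 3*(-21) = -63)
H(V) = -22 + V
o(23)*H(z) + N(p(T(6))) = (4*23)*(-22 - 15) - 63 = 92*(-37) - 63 = -3404 - 63 = -3467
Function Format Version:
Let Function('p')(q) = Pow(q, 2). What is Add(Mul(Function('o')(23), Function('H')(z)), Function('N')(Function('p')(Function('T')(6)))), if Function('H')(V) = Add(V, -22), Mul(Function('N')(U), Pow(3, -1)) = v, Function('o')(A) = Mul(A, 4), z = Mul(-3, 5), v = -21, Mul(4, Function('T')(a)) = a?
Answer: -3467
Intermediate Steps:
Function('T')(a) = Mul(Rational(1, 4), a)
z = -15
Function('o')(A) = Mul(4, A)
Function('N')(U) = -63 (Function('N')(U) = Mul(3, -21) = -63)
Function('H')(V) = Add(-22, V)
Add(Mul(Function('o')(23), Function('H')(z)), Function('N')(Function('p')(Function('T')(6)))) = Add(Mul(Mul(4, 23), Add(-22, -15)), -63) = Add(Mul(92, -37), -63) = Add(-3404, -63) = -3467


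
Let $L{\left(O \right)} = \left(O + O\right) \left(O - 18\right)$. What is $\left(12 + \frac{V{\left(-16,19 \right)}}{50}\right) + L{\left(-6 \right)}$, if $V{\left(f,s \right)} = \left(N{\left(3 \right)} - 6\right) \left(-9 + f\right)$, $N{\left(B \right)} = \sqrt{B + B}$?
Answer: $303 - \frac{\sqrt{6}}{2} \approx 301.78$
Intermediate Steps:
$N{\left(B \right)} = \sqrt{2} \sqrt{B}$ ($N{\left(B \right)} = \sqrt{2 B} = \sqrt{2} \sqrt{B}$)
$V{\left(f,s \right)} = \left(-9 + f\right) \left(-6 + \sqrt{6}\right)$ ($V{\left(f,s \right)} = \left(\sqrt{2} \sqrt{3} - 6\right) \left(-9 + f\right) = \left(\sqrt{6} - 6\right) \left(-9 + f\right) = \left(-6 + \sqrt{6}\right) \left(-9 + f\right) = \left(-9 + f\right) \left(-6 + \sqrt{6}\right)$)
$L{\left(O \right)} = 2 O \left(-18 + O\right)$
$\left(12 + \frac{V{\left(-16,19 \right)}}{50}\right) + L{\left(-6 \right)} = \left(12 + \frac{54 - 9 \sqrt{6} - -96 - 16 \sqrt{6}}{50}\right) + 2 \left(-6\right) \left(-18 - 6\right) = \left(12 + \left(54 - 9 \sqrt{6} + 96 - 16 \sqrt{6}\right) \frac{1}{50}\right) + 2 \left(-6\right) \left(-24\right) = \left(12 + \left(150 - 25 \sqrt{6}\right) \frac{1}{50}\right) + 288 = \left(12 + \left(3 - \frac{\sqrt{6}}{2}\right)\right) + 288 = \left(15 - \frac{\sqrt{6}}{2}\right) + 288 = 303 - \frac{\sqrt{6}}{2}$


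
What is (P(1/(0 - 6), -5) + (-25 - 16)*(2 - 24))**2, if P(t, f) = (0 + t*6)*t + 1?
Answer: 29365561/36 ≈ 8.1571e+5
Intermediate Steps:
P(t, f) = 1 + 6*t**2 (P(t, f) = (0 + 6*t)*t + 1 = (6*t)*t + 1 = 6*t**2 + 1 = 1 + 6*t**2)
(P(1/(0 - 6), -5) + (-25 - 16)*(2 - 24))**2 = ((1 + 6*(1/(0 - 6))**2) + (-25 - 16)*(2 - 24))**2 = ((1 + 6*(1/(-6))**2) - 41*(-22))**2 = ((1 + 6*(-1/6)**2) + 902)**2 = ((1 + 6*(1/36)) + 902)**2 = ((1 + 1/6) + 902)**2 = (7/6 + 902)**2 = (5419/6)**2 = 29365561/36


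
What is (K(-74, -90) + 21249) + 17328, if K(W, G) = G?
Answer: 38487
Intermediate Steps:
(K(-74, -90) + 21249) + 17328 = (-90 + 21249) + 17328 = 21159 + 17328 = 38487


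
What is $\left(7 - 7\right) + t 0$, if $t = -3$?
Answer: $0$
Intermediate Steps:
$\left(7 - 7\right) + t 0 = \left(7 - 7\right) - 0 = \left(7 - 7\right) + 0 = 0 + 0 = 0$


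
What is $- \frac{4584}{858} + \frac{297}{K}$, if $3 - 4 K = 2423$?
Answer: $- \frac{4171}{715} \approx -5.8336$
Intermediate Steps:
$K = -605$ ($K = \frac{3}{4} - \frac{2423}{4} = -605$)
$- \frac{4584}{858} + \frac{297}{K} = - \frac{4584}{858} + \frac{297}{-605} = \left(-4584\right) \frac{1}{858} + 297 \left(- \frac{1}{605}\right) = - \frac{764}{143} - \frac{27}{55} = - \frac{4171}{715}$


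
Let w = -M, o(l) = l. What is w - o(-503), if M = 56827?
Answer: -56324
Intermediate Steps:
w = -56827 (w = -1*56827 = -56827)
w - o(-503) = -56827 - 1*(-503) = -56827 + 503 = -56324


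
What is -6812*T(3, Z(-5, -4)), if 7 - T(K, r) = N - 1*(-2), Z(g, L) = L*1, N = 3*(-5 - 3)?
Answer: -197548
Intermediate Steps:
N = -24 (N = 3*(-8) = -24)
Z(g, L) = L
T(K, r) = 29 (T(K, r) = 7 - (-24 - 1*(-2)) = 7 - (-24 + 2) = 7 - 1*(-22) = 7 + 22 = 29)
-6812*T(3, Z(-5, -4)) = -6812*29 = -197548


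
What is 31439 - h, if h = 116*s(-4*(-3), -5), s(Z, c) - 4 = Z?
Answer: 29583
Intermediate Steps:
s(Z, c) = 4 + Z
h = 1856 (h = 116*(4 - 4*(-3)) = 116*(4 + 12) = 116*16 = 1856)
31439 - h = 31439 - 1*1856 = 31439 - 1856 = 29583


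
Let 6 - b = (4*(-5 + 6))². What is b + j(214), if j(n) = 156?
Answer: 146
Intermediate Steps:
b = -10 (b = 6 - (4*(-5 + 6))² = 6 - (4*1)² = 6 - 1*4² = 6 - 1*16 = 6 - 16 = -10)
b + j(214) = -10 + 156 = 146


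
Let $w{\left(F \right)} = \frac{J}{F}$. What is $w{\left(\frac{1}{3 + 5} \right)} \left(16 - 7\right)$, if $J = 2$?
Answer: $144$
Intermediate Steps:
$w{\left(F \right)} = \frac{2}{F}$
$w{\left(\frac{1}{3 + 5} \right)} \left(16 - 7\right) = \frac{2}{\frac{1}{3 + 5}} \left(16 - 7\right) = \frac{2}{\frac{1}{8}} \cdot 9 = 2 \frac{1}{\frac{1}{8}} \cdot 9 = 2 \cdot 8 \cdot 9 = 16 \cdot 9 = 144$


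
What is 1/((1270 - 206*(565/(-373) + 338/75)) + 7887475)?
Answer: 27975/220670399381 ≈ 1.2677e-7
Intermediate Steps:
1/((1270 - 206*(565/(-373) + 338/75)) + 7887475) = 1/((1270 - 206*(565*(-1/373) + 338*(1/75))) + 7887475) = 1/((1270 - 206*(-565/373 + 338/75)) + 7887475) = 1/((1270 - 206*83699/27975) + 7887475) = 1/((1270 - 17241994/27975) + 7887475) = 1/(18286256/27975 + 7887475) = 1/(220670399381/27975) = 27975/220670399381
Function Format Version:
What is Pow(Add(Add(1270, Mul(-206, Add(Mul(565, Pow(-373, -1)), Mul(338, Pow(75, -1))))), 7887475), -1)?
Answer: Rational(27975, 220670399381) ≈ 1.2677e-7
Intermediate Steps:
Pow(Add(Add(1270, Mul(-206, Add(Mul(565, Pow(-373, -1)), Mul(338, Pow(75, -1))))), 7887475), -1) = Pow(Add(Add(1270, Mul(-206, Add(Mul(565, Rational(-1, 373)), Mul(338, Rational(1, 75))))), 7887475), -1) = Pow(Add(Add(1270, Mul(-206, Add(Rational(-565, 373), Rational(338, 75)))), 7887475), -1) = Pow(Add(Add(1270, Mul(-206, Rational(83699, 27975))), 7887475), -1) = Pow(Add(Add(1270, Rational(-17241994, 27975)), 7887475), -1) = Pow(Add(Rational(18286256, 27975), 7887475), -1) = Pow(Rational(220670399381, 27975), -1) = Rational(27975, 220670399381)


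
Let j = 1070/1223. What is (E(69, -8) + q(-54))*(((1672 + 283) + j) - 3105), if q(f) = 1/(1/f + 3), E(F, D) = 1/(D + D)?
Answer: -246995535/787612 ≈ -313.60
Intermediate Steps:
j = 1070/1223 (j = 1070*(1/1223) = 1070/1223 ≈ 0.87490)
E(F, D) = 1/(2*D)
q(f) = 1/(3 + 1/f)
(E(69, -8) + q(-54))*(((1672 + 283) + j) - 3105) = ((1/2)/(-8) - 54/(1 + 3*(-54)))*(((1672 + 283) + 1070/1223) - 3105) = ((1/2)*(-1/8) - 54/(1 - 162))*((1955 + 1070/1223) - 3105) = (-1/16 - 54/(-161))*(2392035/1223 - 3105) = (-1/16 - 54*(-1/161))*(-1405380/1223) = (-1/16 + 54/161)*(-1405380/1223) = (703/2576)*(-1405380/1223) = -246995535/787612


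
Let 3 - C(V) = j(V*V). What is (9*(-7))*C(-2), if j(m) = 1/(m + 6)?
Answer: -1827/10 ≈ -182.70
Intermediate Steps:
j(m) = 1/(6 + m)
C(V) = 3 - 1/(6 + V²) (C(V) = 3 - 1/(6 + V*V) = 3 - 1/(6 + V²))
(9*(-7))*C(-2) = (9*(-7))*((17 + 3*(-2)²)/(6 + (-2)²)) = -63*(17 + 3*4)/(6 + 4) = -63*(17 + 12)/10 = -63*29/10 = -1827/10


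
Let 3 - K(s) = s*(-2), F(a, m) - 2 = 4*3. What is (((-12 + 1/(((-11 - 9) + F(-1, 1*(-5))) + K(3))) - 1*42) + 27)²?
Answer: 6400/9 ≈ 711.11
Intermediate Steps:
F(a, m) = 14 (F(a, m) = 2 + 4*3 = 2 + 12 = 14)
K(s) = 3 + 2*s (K(s) = 3 - s*(-2) = 3 - (-2)*s = 3 + 2*s)
(((-12 + 1/(((-11 - 9) + F(-1, 1*(-5))) + K(3))) - 1*42) + 27)² = (((-12 + 1/(((-11 - 9) + 14) + (3 + 2*3))) - 1*42) + 27)² = (((-12 + 1/((-20 + 14) + (3 + 6))) - 42) + 27)² = (((-12 + 1/(-6 + 9)) - 42) + 27)² = (((-12 + 1/3) - 42) + 27)² = (((-12 + ⅓) - 42) + 27)² = ((-35/3 - 42) + 27)² = (-161/3 + 27)² = (-80/3)² = 6400/9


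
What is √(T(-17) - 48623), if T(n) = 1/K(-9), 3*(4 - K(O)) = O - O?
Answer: I*√194491/2 ≈ 220.51*I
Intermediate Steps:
K(O) = 4 (K(O) = 4 - (O - O)/3 = 4 - ⅓*0 = 4 + 0 = 4)
T(n) = ¼ (T(n) = 1/4 = ¼)
√(T(-17) - 48623) = √(¼ - 48623) = √(-194491/4) = I*√194491/2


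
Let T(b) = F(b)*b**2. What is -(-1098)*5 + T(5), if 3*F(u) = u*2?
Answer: 16720/3 ≈ 5573.3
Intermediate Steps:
F(u) = 2*u/3 (F(u) = (u*2)/3 = (2*u)/3 = 2*u/3)
T(b) = 2*b**3/3 (T(b) = (2*b/3)*b**2 = 2*b**3/3)
-(-1098)*5 + T(5) = -(-1098)*5 + (2/3)*5**3 = -61*(-90) + (2/3)*125 = 5490 + 250/3 = 16720/3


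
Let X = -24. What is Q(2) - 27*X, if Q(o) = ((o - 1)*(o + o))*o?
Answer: 656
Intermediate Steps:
Q(o) = 2*o²*(-1 + o) (Q(o) = ((-1 + o)*(2*o))*o = (2*o*(-1 + o))*o = 2*o²*(-1 + o))
Q(2) - 27*X = 2*2²*(-1 + 2) - 27*(-24) = 2*4*1 + 648 = 8 + 648 = 656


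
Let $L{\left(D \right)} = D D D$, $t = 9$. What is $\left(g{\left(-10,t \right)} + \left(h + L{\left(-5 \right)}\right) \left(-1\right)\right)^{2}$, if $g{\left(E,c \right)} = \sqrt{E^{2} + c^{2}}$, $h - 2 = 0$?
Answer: $\left(123 + \sqrt{181}\right)^{2} \approx 18620.0$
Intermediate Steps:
$h = 2$ ($h = 2 + 0 = 2$)
$L{\left(D \right)} = D^{3}$ ($L{\left(D \right)} = D^{2} D = D^{3}$)
$\left(g{\left(-10,t \right)} + \left(h + L{\left(-5 \right)}\right) \left(-1\right)\right)^{2} = \left(\sqrt{\left(-10\right)^{2} + 9^{2}} + \left(2 + \left(-5\right)^{3}\right) \left(-1\right)\right)^{2} = \left(\sqrt{100 + 81} + \left(2 - 125\right) \left(-1\right)\right)^{2} = \left(\sqrt{181} - -123\right)^{2} = \left(\sqrt{181} + 123\right)^{2} = \left(123 + \sqrt{181}\right)^{2}$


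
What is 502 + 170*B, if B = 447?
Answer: 76492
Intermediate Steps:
502 + 170*B = 502 + 170*447 = 502 + 75990 = 76492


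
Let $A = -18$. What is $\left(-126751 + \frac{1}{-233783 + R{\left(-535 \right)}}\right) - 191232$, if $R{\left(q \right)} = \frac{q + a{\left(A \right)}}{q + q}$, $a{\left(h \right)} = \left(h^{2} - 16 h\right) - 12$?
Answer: $- \frac{15908554347439}{50029575} \approx -3.1798 \cdot 10^{5}$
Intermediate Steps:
$a{\left(h \right)} = -12 + h^{2} - 16 h$
$R{\left(q \right)} = \frac{600 + q}{2 q}$ ($R{\left(q \right)} = \frac{q - \left(-276 - 324\right)}{q + q} = \frac{q + \left(-12 + 324 + 288\right)}{2 q} = \left(q + 600\right) \frac{1}{2 q} = \left(600 + q\right) \frac{1}{2 q} = \frac{600 + q}{2 q}$)
$\left(-126751 + \frac{1}{-233783 + R{\left(-535 \right)}}\right) - 191232 = \left(-126751 + \frac{1}{-233783 + \frac{600 - 535}{2 \left(-535\right)}}\right) - 191232 = \left(-126751 + \frac{1}{-233783 + \frac{1}{2} \left(- \frac{1}{535}\right) 65}\right) - 191232 = \left(-126751 + \frac{1}{-233783 - \frac{13}{214}}\right) - 191232 = \left(-126751 + \frac{1}{- \frac{50029575}{214}}\right) - 191232 = \left(-126751 - \frac{214}{50029575}\right) - 191232 = - \frac{6341298661039}{50029575} - 191232 = - \frac{15908554347439}{50029575}$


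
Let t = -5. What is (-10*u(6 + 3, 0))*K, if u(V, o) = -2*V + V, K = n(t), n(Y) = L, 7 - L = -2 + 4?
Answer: 450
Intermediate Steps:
L = 5 (L = 7 - (-2 + 4) = 7 - 1*2 = 7 - 2 = 5)
n(Y) = 5
K = 5
u(V, o) = -V
(-10*u(6 + 3, 0))*K = -(-10)*(6 + 3)*5 = -(-10)*9*5 = -10*(-9)*5 = 90*5 = 450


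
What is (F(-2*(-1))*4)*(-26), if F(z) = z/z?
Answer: -104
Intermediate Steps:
F(z) = 1
(F(-2*(-1))*4)*(-26) = (1*4)*(-26) = 4*(-26) = -104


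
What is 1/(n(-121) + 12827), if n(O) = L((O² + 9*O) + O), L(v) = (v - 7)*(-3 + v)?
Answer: 1/180270299 ≈ 5.5472e-9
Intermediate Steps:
L(v) = (-7 + v)*(-3 + v)
n(O) = 21 + (O² + 10*O)² - 100*O - 10*O² (n(O) = 21 + ((O² + 9*O) + O)² - 10*((O² + 9*O) + O) = 21 + (O² + 10*O)² - 10*(O² + 10*O) = 21 + (O² + 10*O)² + (-100*O - 10*O²) = 21 + (O² + 10*O)² - 100*O - 10*O²)
1/(n(-121) + 12827) = 1/((21 + (-121)²*(10 - 121)² - 10*(-121)*(10 - 121)) + 12827) = 1/((21 + 14641*(-111)² - 10*(-121)*(-111)) + 12827) = 1/((21 + 14641*12321 - 134310) + 12827) = 1/((21 + 180391761 - 134310) + 12827) = 1/(180257472 + 12827) = 1/180270299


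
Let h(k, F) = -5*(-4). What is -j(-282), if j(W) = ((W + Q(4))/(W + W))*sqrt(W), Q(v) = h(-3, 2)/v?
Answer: -277*I*sqrt(282)/564 ≈ -8.2476*I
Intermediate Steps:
h(k, F) = 20
Q(v) = 20/v
j(W) = (5 + W)/(2*sqrt(W)) (j(W) = ((W + 20/4)/(W + W))*sqrt(W) = ((W + 20*(1/4))/((2*W)))*sqrt(W) = ((W + 5)*(1/(2*W)))*sqrt(W) = ((5 + W)*(1/(2*W)))*sqrt(W) = ((5 + W)/(2*W))*sqrt(W) = (5 + W)/(2*sqrt(W)))
-j(-282) = -(5 - 282)/(2*sqrt(-282)) = -(-I*sqrt(282)/282)*(-277)/2 = -277*I*sqrt(282)/564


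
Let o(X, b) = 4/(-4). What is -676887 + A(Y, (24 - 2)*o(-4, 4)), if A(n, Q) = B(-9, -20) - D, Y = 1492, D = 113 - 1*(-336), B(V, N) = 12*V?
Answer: -677444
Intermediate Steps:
o(X, b) = -1 (o(X, b) = 4*(-¼) = -1)
D = 449 (D = 113 + 336 = 449)
A(n, Q) = -557 (A(n, Q) = 12*(-9) - 1*449 = -108 - 449 = -557)
-676887 + A(Y, (24 - 2)*o(-4, 4)) = -676887 - 557 = -677444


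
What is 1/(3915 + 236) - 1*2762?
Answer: -11465061/4151 ≈ -2762.0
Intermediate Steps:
1/(3915 + 236) - 1*2762 = 1/4151 - 2762 = -11465061/4151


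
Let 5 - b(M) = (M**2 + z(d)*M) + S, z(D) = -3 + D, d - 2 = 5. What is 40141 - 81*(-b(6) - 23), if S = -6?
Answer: 38035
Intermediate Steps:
d = 7 (d = 2 + 5 = 7)
b(M) = 11 - M**2 - 4*M (b(M) = 5 - ((M**2 + (-3 + 7)*M) - 6) = 5 - ((M**2 + 4*M) - 6) = 5 - (-6 + M**2 + 4*M) = 5 + (6 - M**2 - 4*M) = 11 - M**2 - 4*M)
40141 - 81*(-b(6) - 23) = 40141 - 81*(-(11 - 1*6**2 - 4*6) - 23) = 40141 - 81*(-(11 - 1*36 - 24) - 23) = 40141 - 81*(-(11 - 36 - 24) - 23) = 40141 - 81*(-1*(-49) - 23) = 40141 - 81*(49 - 23) = 40141 - 81*26 = 40141 - 1*2106 = 40141 - 2106 = 38035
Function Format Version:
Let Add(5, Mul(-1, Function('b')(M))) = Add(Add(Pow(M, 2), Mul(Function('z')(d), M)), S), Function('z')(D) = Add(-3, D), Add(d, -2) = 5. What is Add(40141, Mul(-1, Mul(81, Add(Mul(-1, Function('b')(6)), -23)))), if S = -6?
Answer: 38035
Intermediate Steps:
d = 7 (d = Add(2, 5) = 7)
Function('b')(M) = Add(11, Mul(-1, Pow(M, 2)), Mul(-4, M)) (Function('b')(M) = Add(5, Mul(-1, Add(Add(Pow(M, 2), Mul(Add(-3, 7), M)), -6))) = Add(5, Mul(-1, Add(Add(Pow(M, 2), Mul(4, M)), -6))) = Add(5, Mul(-1, Add(-6, Pow(M, 2), Mul(4, M)))) = Add(5, Add(6, Mul(-1, Pow(M, 2)), Mul(-4, M))) = Add(11, Mul(-1, Pow(M, 2)), Mul(-4, M)))
Add(40141, Mul(-1, Mul(81, Add(Mul(-1, Function('b')(6)), -23)))) = Add(40141, Mul(-1, Mul(81, Add(Mul(-1, Add(11, Mul(-1, Pow(6, 2)), Mul(-4, 6))), -23)))) = Add(40141, Mul(-1, Mul(81, Add(Mul(-1, Add(11, Mul(-1, 36), -24)), -23)))) = Add(40141, Mul(-1, Mul(81, Add(Mul(-1, Add(11, -36, -24)), -23)))) = Add(40141, Mul(-1, Mul(81, Add(Mul(-1, -49), -23)))) = Add(40141, Mul(-1, Mul(81, Add(49, -23)))) = Add(40141, Mul(-1, Mul(81, 26))) = Add(40141, Mul(-1, 2106)) = Add(40141, -2106) = 38035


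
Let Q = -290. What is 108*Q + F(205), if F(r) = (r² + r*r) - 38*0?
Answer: 52730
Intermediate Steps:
F(r) = 2*r² (F(r) = (r² + r²) + 0 = 2*r² + 0 = 2*r²)
108*Q + F(205) = 108*(-290) + 2*205² = -31320 + 2*42025 = -31320 + 84050 = 52730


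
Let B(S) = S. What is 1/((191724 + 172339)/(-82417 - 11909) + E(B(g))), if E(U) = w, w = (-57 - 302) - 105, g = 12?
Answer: -94326/44131327 ≈ -0.0021374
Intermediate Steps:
w = -464 (w = -359 - 105 = -464)
E(U) = -464
1/((191724 + 172339)/(-82417 - 11909) + E(B(g))) = 1/((191724 + 172339)/(-82417 - 11909) - 464) = 1/(364063/(-94326) - 464) = 1/(364063*(-1/94326) - 464) = 1/(-364063/94326 - 464) = 1/(-44131327/94326) = -94326/44131327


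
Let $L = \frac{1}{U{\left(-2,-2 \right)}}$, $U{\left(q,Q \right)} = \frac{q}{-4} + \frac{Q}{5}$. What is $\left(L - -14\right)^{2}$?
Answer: $576$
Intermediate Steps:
$U{\left(q,Q \right)} = - \frac{q}{4} + \frac{Q}{5}$ ($U{\left(q,Q \right)} = q \left(- \frac{1}{4}\right) + Q \frac{1}{5} = - \frac{q}{4} + \frac{Q}{5}$)
$L = 10$ ($L = \frac{1}{\left(- \frac{1}{4}\right) \left(-2\right) + \frac{1}{5} \left(-2\right)} = \frac{1}{\frac{1}{2} - \frac{2}{5}} = \frac{1}{\frac{1}{10}} = 10$)
$\left(L - -14\right)^{2} = \left(10 - -14\right)^{2} = \left(10 + 14\right)^{2} = 24^{2} = 576$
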